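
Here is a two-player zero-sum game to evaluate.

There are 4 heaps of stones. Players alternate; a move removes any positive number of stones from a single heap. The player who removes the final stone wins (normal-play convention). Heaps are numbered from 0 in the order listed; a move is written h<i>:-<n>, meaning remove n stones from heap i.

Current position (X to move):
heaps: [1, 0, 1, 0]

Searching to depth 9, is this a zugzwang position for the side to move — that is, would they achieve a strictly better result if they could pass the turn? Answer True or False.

zugzwang((1,0,1,0), X) = True

p1 X@[(1,0,1,0)]: h0:-1[(0,0,1,0)]-1* h2:-1[(1,0,0,0)]-1
p2 O@[(0,0,1,0)]: h2:-1[(0,0,0,0)]+1*
p3 X@[(0,0,0,0)] terminal -1; root [(1,0,1,0)] d9
if X skipped the turn, O would face:
~ p1 O@[(1,0,1,0)]: h0:-1[(0,0,1,0)]-1* h2:-1[(1,0,0,0)]-1
~ p2 X@[(0,0,1,0)]: h2:-1[(0,0,0,0)]+1*
~ p3 O@[(0,0,0,0)] terminal -1; root [(1,0,1,0)] d9
compare (X): move=-1 vs pass=+1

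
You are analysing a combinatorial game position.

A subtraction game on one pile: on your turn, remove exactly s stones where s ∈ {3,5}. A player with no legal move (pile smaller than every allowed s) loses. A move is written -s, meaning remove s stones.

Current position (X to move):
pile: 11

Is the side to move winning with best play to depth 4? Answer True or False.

X winning at [11]: True

p1 X@[11]: -3[8]+1* -5[6]-1
p2 O@[8]: -3[5]-1* -5[3]-1
p3 X@[5]: -3[2]+1* -5[0]+1
p4 O@[2] terminal -1; root [11] d4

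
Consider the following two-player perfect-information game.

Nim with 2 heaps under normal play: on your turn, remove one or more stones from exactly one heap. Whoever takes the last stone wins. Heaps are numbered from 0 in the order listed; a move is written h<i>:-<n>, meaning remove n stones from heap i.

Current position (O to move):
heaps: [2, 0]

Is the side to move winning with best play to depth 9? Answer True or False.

O winning at [(2,0)]: True

ply 1, O at (2,0) | h0:-1=-1→(1,0); h0:-2=+1→(0,0)*
ply 2: (0,0) is terminal -1 (X); from (2,0) depth 9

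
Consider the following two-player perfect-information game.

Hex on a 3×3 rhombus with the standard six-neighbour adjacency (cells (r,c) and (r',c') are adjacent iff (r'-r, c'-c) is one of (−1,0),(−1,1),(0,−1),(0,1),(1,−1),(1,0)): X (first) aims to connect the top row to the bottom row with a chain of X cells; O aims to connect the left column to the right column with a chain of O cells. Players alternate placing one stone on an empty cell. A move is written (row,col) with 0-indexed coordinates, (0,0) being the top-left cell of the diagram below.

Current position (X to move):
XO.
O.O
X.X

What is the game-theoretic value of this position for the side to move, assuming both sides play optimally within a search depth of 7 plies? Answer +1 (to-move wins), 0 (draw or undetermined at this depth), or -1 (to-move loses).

value(XO./O.O/X.X, X) = -1

ply 1, X at XO./O.O/X.X | (0,2)=-1→XOX/O.O/X.X*; (1,1)=-1→XO./OXO/X.X; (2,1)=-1→XO./O.O/XXX
ply 2, O at XOX/O.O/X.X | (1,1)=+1→XOX/OOO/X.X*; (2,1)=-1→XOX/O.O/XOX
ply 3: XOX/OOO/X.X is terminal -1 (X); from XO./O.O/X.X depth 7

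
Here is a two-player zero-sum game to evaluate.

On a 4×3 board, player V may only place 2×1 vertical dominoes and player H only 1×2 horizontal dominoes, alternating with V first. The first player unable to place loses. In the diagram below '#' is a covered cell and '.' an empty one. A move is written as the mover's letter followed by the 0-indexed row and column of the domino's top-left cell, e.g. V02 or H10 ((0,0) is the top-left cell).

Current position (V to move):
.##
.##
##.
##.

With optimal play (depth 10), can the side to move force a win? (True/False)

V winning at [.##/.##/##./##.]: True

ply 1, V at .##/.##/##./##. | V00=+1→###/###/##./##.*; V22=+1→.##/.##/###/###
ply 2: ###/###/##./##. is terminal -1 (H); from .##/.##/##./##. depth 10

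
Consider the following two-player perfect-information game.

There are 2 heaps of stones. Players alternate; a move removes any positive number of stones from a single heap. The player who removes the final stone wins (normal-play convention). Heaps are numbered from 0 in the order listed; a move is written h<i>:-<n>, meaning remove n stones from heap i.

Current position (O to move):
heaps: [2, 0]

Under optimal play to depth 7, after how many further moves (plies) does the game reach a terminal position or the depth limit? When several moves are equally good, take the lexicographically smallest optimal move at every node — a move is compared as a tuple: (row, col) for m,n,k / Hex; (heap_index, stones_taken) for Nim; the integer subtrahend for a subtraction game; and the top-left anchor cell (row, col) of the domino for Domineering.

[(2,0)] O move#1: h0:-1:-1/(1,0), h0:-2:+1/(0,0)*
[(0,0)] end (terminal -1, X#2); searched (2,0) to 7

PV length from [(2,0)]: 1 ply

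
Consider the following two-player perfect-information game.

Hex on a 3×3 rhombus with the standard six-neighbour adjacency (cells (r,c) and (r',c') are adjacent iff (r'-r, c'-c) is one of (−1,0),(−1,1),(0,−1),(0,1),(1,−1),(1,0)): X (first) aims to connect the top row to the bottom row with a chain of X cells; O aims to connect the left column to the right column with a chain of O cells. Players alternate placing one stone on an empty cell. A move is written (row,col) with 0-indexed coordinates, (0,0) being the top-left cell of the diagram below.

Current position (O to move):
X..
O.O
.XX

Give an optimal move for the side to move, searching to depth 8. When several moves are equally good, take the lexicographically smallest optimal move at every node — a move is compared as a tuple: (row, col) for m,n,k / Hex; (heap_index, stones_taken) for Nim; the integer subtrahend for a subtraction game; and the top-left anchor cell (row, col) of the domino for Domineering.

ply 1, O at X../O.O/.XX | (0,1)=+1→XO./O.O/.XX*; (0,2)=+1→X.O/O.O/.XX; (1,1)=+1→X../OOO/.XX; (2,0)=-1→X../O.O/OXX
ply 2, X at XO./O.O/.XX | (0,2)=-1→XOX/O.O/.XX*; (1,1)=-1→XO./OXO/.XX; (2,0)=-1→XO./O.O/XXX
ply 3, O at XOX/O.O/.XX | (1,1)=+1→XOX/OOO/.XX*; (2,0)=-1→XOX/O.O/OXX
ply 4: XOX/OOO/.XX is terminal -1 (X); from X../O.O/.XX depth 8

O's best at [X../O.O/.XX]: (0,1)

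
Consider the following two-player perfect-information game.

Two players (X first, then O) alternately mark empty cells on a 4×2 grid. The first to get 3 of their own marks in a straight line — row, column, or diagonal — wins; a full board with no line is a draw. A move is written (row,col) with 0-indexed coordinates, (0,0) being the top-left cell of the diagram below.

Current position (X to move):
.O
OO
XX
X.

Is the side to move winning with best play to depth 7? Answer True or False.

X winning at [.O/OO/XX/X.]: False

[.O/OO/XX/X.] X move#1: (0,0):+0/XO/OO/XX/X.*, (3,1):+0/.O/OO/XX/XX
[XO/OO/XX/X.] O move#2: (3,1):+0/XO/OO/XX/XO*
[XO/OO/XX/XO] end (terminal +0, X#3); searched .O/OO/XX/X. to 7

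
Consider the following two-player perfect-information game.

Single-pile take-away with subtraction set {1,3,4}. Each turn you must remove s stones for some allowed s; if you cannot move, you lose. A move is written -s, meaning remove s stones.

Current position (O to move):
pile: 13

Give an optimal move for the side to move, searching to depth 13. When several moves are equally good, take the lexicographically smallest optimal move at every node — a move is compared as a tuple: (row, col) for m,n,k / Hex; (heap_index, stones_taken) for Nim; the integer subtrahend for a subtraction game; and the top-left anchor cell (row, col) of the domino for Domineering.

O's best at [13]: -4

[13] O move#1: -1:-1/12, -3:-1/10, -4:+1/9*
[9] X move#2: -1:-1/8*, -3:-1/6, -4:-1/5
[8] O move#3: -1:+1/7*, -3:-1/5, -4:-1/4
[7] X move#4: -1:-1/6*, -3:-1/4, -4:-1/3
[6] O move#5: -1:-1/5, -3:-1/3, -4:+1/2*
[2] X move#6: -1:-1/1*
[1] O move#7: -1:+1/0*
[0] end (terminal -1, X#8); searched 13 to 13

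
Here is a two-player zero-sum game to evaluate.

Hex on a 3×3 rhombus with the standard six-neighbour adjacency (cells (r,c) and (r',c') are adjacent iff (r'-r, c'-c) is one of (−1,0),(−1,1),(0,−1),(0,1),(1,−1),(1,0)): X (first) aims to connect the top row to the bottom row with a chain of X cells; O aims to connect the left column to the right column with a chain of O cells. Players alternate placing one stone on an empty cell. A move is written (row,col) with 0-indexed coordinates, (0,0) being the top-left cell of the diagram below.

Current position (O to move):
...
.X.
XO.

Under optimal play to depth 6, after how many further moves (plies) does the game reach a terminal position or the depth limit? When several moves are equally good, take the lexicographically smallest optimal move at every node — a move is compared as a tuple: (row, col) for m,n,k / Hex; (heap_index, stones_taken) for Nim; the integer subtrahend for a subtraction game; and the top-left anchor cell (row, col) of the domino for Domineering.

p1 O@[.../.X./XO.]: (0,0)[O../.X./XO.]-1* (0,1)[.O./.X./XO.]-1 (0,2)[..O/.X./XO.]-1 (1,0)[.../OX./XO.]-1 (1,2)[.../.XO/XO.]-1 (2,2)[.../.X./XOO]-1
p2 X@[O../.X./XO.]: (0,1)[OX./.X./XO.]+1* (0,2)[O.X/.X./XO.]+1 (1,0)[O../XX./XO.]+1 (1,2)[O../.XX/XO.]+1 (2,2)[O../.X./XOX]+1
p3 O@[OX./.X./XO.] terminal -1; root [.../.X./XO.] d6

PV length from [.../.X./XO.]: 2 plies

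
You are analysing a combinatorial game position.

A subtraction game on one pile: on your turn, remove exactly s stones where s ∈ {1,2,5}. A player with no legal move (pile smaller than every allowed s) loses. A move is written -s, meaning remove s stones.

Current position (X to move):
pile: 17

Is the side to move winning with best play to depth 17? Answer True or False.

X winning at [17]: True

[17] X move#1: -1:-1/16, -2:+1/15*, -5:+1/12
[15] O move#2: -1:-1/14*, -2:-1/13, -5:-1/10
[14] X move#3: -1:-1/13, -2:+1/12*, -5:+1/9
[12] O move#4: -1:-1/11*, -2:-1/10, -5:-1/7
[11] X move#5: -1:-1/10, -2:+1/9*, -5:+1/6
[9] O move#6: -1:-1/8*, -2:-1/7, -5:-1/4
[8] X move#7: -1:-1/7, -2:+1/6*, -5:+1/3
[6] O move#8: -1:-1/5*, -2:-1/4, -5:-1/1
[5] X move#9: -1:-1/4, -2:+1/3*, -5:+1/0
[3] O move#10: -1:-1/2*, -2:-1/1
[2] X move#11: -1:-1/1, -2:+1/0*
[0] end (terminal -1, O#12); searched 17 to 17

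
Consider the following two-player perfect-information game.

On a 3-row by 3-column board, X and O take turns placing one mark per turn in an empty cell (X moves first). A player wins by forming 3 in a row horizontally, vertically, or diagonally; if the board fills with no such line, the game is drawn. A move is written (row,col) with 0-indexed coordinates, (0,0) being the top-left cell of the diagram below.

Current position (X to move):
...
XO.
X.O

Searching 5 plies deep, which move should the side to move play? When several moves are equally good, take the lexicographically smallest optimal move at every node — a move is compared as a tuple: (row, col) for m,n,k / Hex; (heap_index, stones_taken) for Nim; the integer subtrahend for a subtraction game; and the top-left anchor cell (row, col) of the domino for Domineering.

X's best at [.../XO./X.O]: (0,0)

ply 1, X at .../XO./X.O | (0,0)=+1→X../XO./X.O*; (0,1)=-1→.X./XO./X.O; (0,2)=-1→..X/XO./X.O; (1,2)=-1→.../XOX/X.O; (2,1)=-1→.../XO./XXO
ply 2: X../XO./X.O is terminal -1 (O); from .../XO./X.O depth 5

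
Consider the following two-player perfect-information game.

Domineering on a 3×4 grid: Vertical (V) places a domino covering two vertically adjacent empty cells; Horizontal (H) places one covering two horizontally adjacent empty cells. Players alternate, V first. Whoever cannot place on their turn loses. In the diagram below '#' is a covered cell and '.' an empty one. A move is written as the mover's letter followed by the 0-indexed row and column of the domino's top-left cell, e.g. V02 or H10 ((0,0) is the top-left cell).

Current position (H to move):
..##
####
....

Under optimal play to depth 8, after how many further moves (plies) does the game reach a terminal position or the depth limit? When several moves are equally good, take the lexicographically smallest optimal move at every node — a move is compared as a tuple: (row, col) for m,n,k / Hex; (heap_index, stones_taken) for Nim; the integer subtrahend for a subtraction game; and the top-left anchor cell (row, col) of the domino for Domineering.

PV length from [..##/####/....]: 1 ply

[..##/####/....] H move#1: H00:+1/####/####/....*, H20:+1/..##/####/##.., H21:+1/..##/####/.##., H22:+1/..##/####/..##
[####/####/....] end (terminal -1, V#2); searched ..##/####/.... to 8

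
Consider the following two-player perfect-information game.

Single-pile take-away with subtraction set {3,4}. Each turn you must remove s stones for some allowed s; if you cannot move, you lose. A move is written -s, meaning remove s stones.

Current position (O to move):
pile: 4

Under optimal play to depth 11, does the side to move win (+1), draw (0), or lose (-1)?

value(4, O) = +1

ply 1, O at 4 | -3=+1→1*; -4=+1→0
ply 2: 1 is terminal -1 (X); from 4 depth 11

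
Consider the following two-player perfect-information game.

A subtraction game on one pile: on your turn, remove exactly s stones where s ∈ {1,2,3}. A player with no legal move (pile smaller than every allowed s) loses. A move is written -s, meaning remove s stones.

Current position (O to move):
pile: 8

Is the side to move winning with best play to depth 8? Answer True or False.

[8] O move#1: -1:-1/7*, -2:-1/6, -3:-1/5
[7] X move#2: -1:-1/6, -2:-1/5, -3:+1/4*
[4] O move#3: -1:-1/3*, -2:-1/2, -3:-1/1
[3] X move#4: -1:-1/2, -2:-1/1, -3:+1/0*
[0] end (terminal -1, O#5); searched 8 to 8

O winning at [8]: False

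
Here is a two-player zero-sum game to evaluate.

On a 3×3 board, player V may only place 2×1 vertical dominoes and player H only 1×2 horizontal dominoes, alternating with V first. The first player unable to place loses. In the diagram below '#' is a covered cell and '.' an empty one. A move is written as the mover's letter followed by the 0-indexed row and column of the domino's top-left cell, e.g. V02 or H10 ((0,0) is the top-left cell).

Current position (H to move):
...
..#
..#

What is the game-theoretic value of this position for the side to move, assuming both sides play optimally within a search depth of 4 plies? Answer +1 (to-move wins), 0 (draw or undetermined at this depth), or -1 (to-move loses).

[.../..#/..#] H move#1: H00:-1/##./..#/..#, H01:-1/.##/..#/..#, H10:+1/.../###/..#*, H20:-1/.../..#/###
[.../###/..#] end (terminal -1, V#2); searched .../..#/..# to 4

value(.../..#/..#, H) = +1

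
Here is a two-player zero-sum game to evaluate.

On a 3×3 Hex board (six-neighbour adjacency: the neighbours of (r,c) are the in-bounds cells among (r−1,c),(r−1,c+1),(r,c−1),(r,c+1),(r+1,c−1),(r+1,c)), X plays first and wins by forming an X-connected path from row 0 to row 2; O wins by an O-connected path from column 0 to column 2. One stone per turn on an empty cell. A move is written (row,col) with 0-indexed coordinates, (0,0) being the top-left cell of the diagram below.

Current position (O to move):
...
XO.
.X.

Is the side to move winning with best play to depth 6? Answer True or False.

O winning at [.../XO./.X.]: True

p1 O@[.../XO./.X.]: (0,0)[O../XO./.X.]+1* (0,1)[.O./XO./.X.]+1 (0,2)[..O/XO./.X.]-1 (1,2)[.../XOO/.X.]-1 (2,0)[.../XO./OX.]+1 (2,2)[.../XO./.XO]-1
p2 X@[O../XO./.X.]: (0,1)[OX./XO./.X.]-1* (0,2)[O.X/XO./.X.]-1 (1,2)[O../XOX/.X.]-1 (2,0)[O../XO./XX.]-1 (2,2)[O../XO./.XX]-1
p3 O@[OX./XO./.X.]: (0,2)[OXO/XO./.X.]-1 (1,2)[OX./XOO/.X.]-1 (2,0)[OX./XO./OX.]+1* (2,2)[OX./XO./.XO]-1
p4 X@[OX./XO./OX.]: (0,2)[OXX/XO./OX.]-1* (1,2)[OX./XOX/OX.]-1 (2,2)[OX./XO./OXX]-1
p5 O@[OXX/XO./OX.]: (1,2)[OXX/XOO/OX.]+1* (2,2)[OXX/XO./OXO]-1
p6 X@[OXX/XOO/OX.] terminal -1; root [.../XO./.X.] d6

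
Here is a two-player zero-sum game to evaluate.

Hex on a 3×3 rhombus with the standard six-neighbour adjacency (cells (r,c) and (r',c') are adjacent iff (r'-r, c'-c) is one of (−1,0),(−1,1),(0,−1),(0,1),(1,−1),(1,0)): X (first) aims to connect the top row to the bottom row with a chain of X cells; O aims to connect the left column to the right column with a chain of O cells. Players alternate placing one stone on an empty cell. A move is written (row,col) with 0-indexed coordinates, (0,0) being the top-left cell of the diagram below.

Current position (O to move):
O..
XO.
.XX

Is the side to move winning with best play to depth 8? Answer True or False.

O winning at [O../XO./.XX]: True

p1 O@[O../XO./.XX]: (0,1)[OO./XO./.XX]+1* (0,2)[O.O/XO./.XX]+1 (1,2)[O../XOO/.XX]+1 (2,0)[O../XO./OXX]+1
p2 X@[OO./XO./.XX]: (0,2)[OOX/XO./.XX]-1* (1,2)[OO./XOX/.XX]-1 (2,0)[OO./XO./XXX]-1
p3 O@[OOX/XO./.XX]: (1,2)[OOX/XOO/.XX]+1* (2,0)[OOX/XO./OXX]-1
p4 X@[OOX/XOO/.XX] terminal -1; root [O../XO./.XX] d8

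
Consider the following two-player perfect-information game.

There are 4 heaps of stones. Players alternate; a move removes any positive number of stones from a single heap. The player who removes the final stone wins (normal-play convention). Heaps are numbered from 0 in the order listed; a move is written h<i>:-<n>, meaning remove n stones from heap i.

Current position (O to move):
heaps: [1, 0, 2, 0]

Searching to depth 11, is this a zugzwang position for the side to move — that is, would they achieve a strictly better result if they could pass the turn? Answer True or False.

zugzwang((1,0,2,0), O) = False

[(1,0,2,0)] O move#1: h0:-1:-1/(0,0,2,0), h2:-1:+1/(1,0,1,0)*, h2:-2:-1/(1,0,0,0)
[(1,0,1,0)] X move#2: h0:-1:-1/(0,0,1,0)*, h2:-1:-1/(1,0,0,0)
[(0,0,1,0)] O move#3: h2:-1:+1/(0,0,0,0)*
[(0,0,0,0)] end (terminal -1, X#4); searched (1,0,2,0) to 11
if O skipped the turn, X would face:
~ [(1,0,2,0)] X move#1: h0:-1:-1/(0,0,2,0), h2:-1:+1/(1,0,1,0)*, h2:-2:-1/(1,0,0,0)
~ [(1,0,1,0)] O move#2: h0:-1:-1/(0,0,1,0)*, h2:-1:-1/(1,0,0,0)
~ [(0,0,1,0)] X move#3: h2:-1:+1/(0,0,0,0)*
~ [(0,0,0,0)] end (terminal -1, O#4); searched (1,0,2,0) to 11
compare (O): move=+1 vs pass=-1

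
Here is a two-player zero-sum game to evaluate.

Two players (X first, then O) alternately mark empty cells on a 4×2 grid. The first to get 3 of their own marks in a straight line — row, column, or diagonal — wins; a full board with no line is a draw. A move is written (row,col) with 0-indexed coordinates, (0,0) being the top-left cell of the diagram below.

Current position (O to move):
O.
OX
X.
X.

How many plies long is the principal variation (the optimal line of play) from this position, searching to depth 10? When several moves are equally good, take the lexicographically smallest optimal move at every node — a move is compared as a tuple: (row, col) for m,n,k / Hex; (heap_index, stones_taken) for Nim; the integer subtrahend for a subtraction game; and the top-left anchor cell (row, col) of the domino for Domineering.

PV length from [O./OX/X./X.]: 3 plies

ply 1, O at O./OX/X./X. | (0,1)=+0→OO/OX/X./X.*; (2,1)=+0→O./OX/XO/X.; (3,1)=+0→O./OX/X./XO
ply 2, X at OO/OX/X./X. | (2,1)=+0→OO/OX/XX/X.*; (3,1)=+0→OO/OX/X./XX
ply 3, O at OO/OX/XX/X. | (3,1)=+0→OO/OX/XX/XO*
ply 4: OO/OX/XX/XO is terminal +0 (X); from O./OX/X./X. depth 10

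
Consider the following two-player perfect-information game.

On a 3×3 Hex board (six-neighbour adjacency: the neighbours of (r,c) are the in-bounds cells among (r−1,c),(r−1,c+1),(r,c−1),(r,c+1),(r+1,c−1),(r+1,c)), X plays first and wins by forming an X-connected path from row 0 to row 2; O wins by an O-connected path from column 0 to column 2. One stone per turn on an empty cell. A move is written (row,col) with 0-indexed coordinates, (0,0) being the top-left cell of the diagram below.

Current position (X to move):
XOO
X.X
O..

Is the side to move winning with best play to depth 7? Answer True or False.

X winning at [XOO/X.X/O..]: True

ply 1, X at XOO/X.X/O.. | (1,1)=+1→XOO/XXX/O..*; (2,1)=-1→XOO/X.X/OX.; (2,2)=-1→XOO/X.X/O.X
ply 2, O at XOO/XXX/O.. | (2,1)=-1→XOO/XXX/OO.*; (2,2)=-1→XOO/XXX/O.O
ply 3, X at XOO/XXX/OO. | (2,2)=+1→XOO/XXX/OOX*
ply 4: XOO/XXX/OOX is terminal -1 (O); from XOO/X.X/O.. depth 7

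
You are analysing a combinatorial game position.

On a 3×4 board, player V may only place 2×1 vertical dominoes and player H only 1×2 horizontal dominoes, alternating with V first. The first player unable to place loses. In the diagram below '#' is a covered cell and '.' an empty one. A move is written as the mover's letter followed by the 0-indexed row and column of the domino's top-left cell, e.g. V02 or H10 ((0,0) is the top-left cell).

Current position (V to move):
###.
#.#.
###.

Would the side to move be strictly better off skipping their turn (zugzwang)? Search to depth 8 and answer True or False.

zugzwang(###./#.#./###., V) = False

p1 V@[###./#.#./###.]: V03[####/#.##/###.]+1* V13[###./#.##/####]+1
p2 H@[####/#.##/###.] terminal -1; root [###./#.#./###.] d8
pass branch (H moves first from the same position):
  | p1 H@[###./#.#./###.] terminal -1; root [###./#.#./###.] d8
V moving scores +1; V passing scores +1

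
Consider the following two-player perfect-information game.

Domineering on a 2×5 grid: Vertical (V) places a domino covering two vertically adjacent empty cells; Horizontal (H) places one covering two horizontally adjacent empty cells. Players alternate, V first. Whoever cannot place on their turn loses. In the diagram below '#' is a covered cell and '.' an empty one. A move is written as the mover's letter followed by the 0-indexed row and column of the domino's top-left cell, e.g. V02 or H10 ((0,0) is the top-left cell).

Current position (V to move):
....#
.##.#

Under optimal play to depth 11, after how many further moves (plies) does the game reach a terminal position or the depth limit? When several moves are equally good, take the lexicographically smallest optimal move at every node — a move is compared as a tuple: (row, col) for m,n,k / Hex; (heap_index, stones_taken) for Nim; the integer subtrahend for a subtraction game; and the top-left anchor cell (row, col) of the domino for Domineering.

ply 1, V at ....#/.##.# | V00=-1→#...#/###.#*; V03=-1→...##/.####
ply 2, H at #...#/###.# | H01=-1→###.#/###.#; H02=+1→#.###/###.#*
ply 3: #.###/###.# is terminal -1 (V); from ....#/.##.# depth 11

PV length from [....#/.##.#]: 2 plies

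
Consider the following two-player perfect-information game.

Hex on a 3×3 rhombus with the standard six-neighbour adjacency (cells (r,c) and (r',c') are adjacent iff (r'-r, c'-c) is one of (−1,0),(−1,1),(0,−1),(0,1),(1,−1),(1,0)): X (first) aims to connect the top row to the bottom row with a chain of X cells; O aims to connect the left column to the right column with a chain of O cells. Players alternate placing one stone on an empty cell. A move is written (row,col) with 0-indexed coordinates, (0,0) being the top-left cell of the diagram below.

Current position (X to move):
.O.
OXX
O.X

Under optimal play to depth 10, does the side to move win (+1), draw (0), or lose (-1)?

value(.O./OXX/O.X, X) = +1

ply 1, X at .O./OXX/O.X | (0,0)=-1→XO./OXX/O.X; (0,2)=+1→.OX/OXX/O.X*; (2,1)=-1→.O./OXX/OXX
ply 2: .OX/OXX/O.X is terminal -1 (O); from .O./OXX/O.X depth 10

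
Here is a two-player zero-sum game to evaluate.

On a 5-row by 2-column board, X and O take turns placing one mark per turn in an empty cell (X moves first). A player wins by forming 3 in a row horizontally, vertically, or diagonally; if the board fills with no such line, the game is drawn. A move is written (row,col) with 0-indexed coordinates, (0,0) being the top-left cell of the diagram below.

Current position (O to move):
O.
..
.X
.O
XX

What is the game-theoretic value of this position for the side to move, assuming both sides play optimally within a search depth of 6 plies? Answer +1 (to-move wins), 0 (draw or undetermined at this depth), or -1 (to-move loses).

[O./../.X/.O/XX] O move#1: (0,1):+0/OO/../.X/.O/XX*, (1,0):+0/O./O./.X/.O/XX, (1,1):+0/O./.O/.X/.O/XX, (2,0):+0/O./../OX/.O/XX, (3,0):+0/O./../.X/OO/XX
[OO/../.X/.O/XX] X move#2: (1,0):+0/OO/X./.X/.O/XX*, (1,1):+0/OO/.X/.X/.O/XX, (2,0):+0/OO/../XX/.O/XX, (3,0):+0/OO/../.X/XO/XX
[OO/X./.X/.O/XX] O move#3: (1,1):+0/OO/XO/.X/.O/XX*, (2,0):+0/OO/X./OX/.O/XX, (3,0):+0/OO/X./.X/OO/XX
[OO/XO/.X/.O/XX] X move#4: (2,0):+0/OO/XO/XX/.O/XX*, (3,0):+0/OO/XO/.X/XO/XX
[OO/XO/XX/.O/XX] O move#5: (3,0):+0/OO/XO/XX/OO/XX*
[OO/XO/XX/OO/XX] end (terminal +0, X#6); searched O./../.X/.O/XX to 6

value(O./../.X/.O/XX, O) = 0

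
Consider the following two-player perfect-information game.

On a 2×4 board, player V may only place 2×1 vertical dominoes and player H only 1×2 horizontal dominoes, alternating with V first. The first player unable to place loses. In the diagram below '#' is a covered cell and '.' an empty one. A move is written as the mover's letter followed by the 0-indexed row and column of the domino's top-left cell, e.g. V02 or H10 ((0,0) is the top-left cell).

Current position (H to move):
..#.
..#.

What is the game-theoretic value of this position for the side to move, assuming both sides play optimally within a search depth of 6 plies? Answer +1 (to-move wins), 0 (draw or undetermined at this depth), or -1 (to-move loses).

ply 1, H at ..#./..#. | H00=+1→###./..#.*; H10=+1→..#./###.
ply 2, V at ###./..#. | V03=-1→####/..##*
ply 3, H at ####/..## | H10=+1→####/####*
ply 4: ####/#### is terminal -1 (V); from ..#./..#. depth 6

value(..#./..#., H) = +1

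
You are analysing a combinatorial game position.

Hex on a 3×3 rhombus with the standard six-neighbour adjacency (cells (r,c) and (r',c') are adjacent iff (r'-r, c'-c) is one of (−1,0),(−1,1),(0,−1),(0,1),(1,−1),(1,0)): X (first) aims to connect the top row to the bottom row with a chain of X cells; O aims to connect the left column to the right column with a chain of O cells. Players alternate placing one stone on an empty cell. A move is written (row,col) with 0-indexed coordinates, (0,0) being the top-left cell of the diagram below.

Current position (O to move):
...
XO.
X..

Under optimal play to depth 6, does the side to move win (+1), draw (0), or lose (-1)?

value(.../XO./X.., O) = -1

ply 1, O at .../XO./X.. | (0,0)=-1→O../XO./X..*; (0,1)=-1→.O./XO./X..; (0,2)=-1→..O/XO./X..; (1,2)=-1→.../XOO/X..; (2,1)=-1→.../XO./XO.; (2,2)=-1→.../XO./X.O
ply 2, X at O../XO./X.. | (0,1)=+1→OX./XO./X..*; (0,2)=+1→O.X/XO./X..; (1,2)=+1→O../XOX/X..; (2,1)=-1→O../XO./XX.; (2,2)=-1→O../XO./X.X
ply 3: OX./XO./X.. is terminal -1 (O); from .../XO./X.. depth 6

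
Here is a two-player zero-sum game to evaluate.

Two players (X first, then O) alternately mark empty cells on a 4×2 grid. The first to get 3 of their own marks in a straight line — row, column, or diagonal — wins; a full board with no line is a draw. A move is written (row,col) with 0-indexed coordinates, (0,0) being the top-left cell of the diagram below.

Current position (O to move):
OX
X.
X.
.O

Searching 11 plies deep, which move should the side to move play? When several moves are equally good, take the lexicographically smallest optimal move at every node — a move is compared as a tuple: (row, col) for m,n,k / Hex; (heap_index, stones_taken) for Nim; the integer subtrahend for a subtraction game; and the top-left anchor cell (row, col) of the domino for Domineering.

ply 1, O at OX/X./X./.O | (1,1)=-1→OX/XO/X./.O; (2,1)=-1→OX/X./XO/.O; (3,0)=+0→OX/X./X./OO*
ply 2, X at OX/X./X./OO | (1,1)=+0→OX/XX/X./OO*; (2,1)=+0→OX/X./XX/OO
ply 3, O at OX/XX/X./OO | (2,1)=+0→OX/XX/XO/OO*
ply 4: OX/XX/XO/OO is terminal +0 (X); from OX/X./X./.O depth 11

O's best at [OX/X./X./.O]: (3,0)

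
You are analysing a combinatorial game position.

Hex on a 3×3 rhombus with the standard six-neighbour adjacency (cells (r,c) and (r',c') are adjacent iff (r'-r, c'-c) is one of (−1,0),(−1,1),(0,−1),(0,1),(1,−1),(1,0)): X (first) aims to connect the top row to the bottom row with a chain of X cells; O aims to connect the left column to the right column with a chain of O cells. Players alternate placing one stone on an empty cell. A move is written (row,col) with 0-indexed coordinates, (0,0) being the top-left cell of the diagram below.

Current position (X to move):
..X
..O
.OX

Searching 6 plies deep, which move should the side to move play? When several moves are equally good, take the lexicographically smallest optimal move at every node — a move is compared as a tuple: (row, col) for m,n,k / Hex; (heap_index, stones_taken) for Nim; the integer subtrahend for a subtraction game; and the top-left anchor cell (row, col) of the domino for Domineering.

[..X/..O/.OX] X move#1: (0,0):-1/X.X/..O/.OX, (0,1):-1/.XX/..O/.OX, (1,0):-1/..X/X.O/.OX, (1,1):-1/..X/.XO/.OX, (2,0):+1/..X/..O/XOX*
[..X/..O/XOX] O move#2: (0,0):-1/O.X/..O/XOX*, (0,1):-1/.OX/..O/XOX, (1,0):-1/..X/O.O/XOX, (1,1):-1/..X/.OO/XOX
[O.X/..O/XOX] X move#3: (0,1):+1/OXX/..O/XOX*, (1,0):+1/O.X/X.O/XOX, (1,1):+1/O.X/.XO/XOX
[OXX/..O/XOX] O move#4: (1,0):-1/OXX/O.O/XOX*, (1,1):-1/OXX/.OO/XOX
[OXX/O.O/XOX] X move#5: (1,1):+1/OXX/OXO/XOX*
[OXX/OXO/XOX] end (terminal -1, O#6); searched ..X/..O/.OX to 6

X's best at [..X/..O/.OX]: (2,0)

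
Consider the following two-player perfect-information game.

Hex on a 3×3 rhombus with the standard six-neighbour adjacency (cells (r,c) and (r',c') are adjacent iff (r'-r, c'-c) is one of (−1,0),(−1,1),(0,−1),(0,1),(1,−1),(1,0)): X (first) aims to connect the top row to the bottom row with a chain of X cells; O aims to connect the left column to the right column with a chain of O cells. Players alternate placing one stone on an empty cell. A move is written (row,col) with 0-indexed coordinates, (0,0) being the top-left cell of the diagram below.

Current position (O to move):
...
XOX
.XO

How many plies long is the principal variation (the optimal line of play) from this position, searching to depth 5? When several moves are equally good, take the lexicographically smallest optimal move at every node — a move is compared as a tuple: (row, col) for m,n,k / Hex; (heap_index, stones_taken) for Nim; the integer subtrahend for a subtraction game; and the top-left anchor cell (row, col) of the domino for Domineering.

ply 1, O at .../XOX/.XO | (0,0)=-1→O../XOX/.XO*; (0,1)=-1→.O./XOX/.XO; (0,2)=-1→..O/XOX/.XO; (2,0)=-1→.../XOX/OXO
ply 2, X at O../XOX/.XO | (0,1)=+1→OX./XOX/.XO*; (0,2)=+1→O.X/XOX/.XO; (2,0)=+1→O../XOX/XXO
ply 3, O at OX./XOX/.XO | (0,2)=-1→OXO/XOX/.XO*; (2,0)=-1→OX./XOX/OXO
ply 4, X at OXO/XOX/.XO | (2,0)=+1→OXO/XOX/XXO*
ply 5: OXO/XOX/XXO is terminal -1 (O); from .../XOX/.XO depth 5

PV length from [.../XOX/.XO]: 4 plies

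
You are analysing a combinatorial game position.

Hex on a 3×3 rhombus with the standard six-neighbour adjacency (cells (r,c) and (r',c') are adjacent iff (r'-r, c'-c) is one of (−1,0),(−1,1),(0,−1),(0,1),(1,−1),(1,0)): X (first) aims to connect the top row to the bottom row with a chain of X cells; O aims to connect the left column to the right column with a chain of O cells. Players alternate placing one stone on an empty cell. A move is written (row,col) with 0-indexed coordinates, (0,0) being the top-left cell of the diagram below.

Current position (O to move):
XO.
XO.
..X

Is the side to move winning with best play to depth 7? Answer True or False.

[XO./XO./..X] O move#1: (0,2):-1/XOO/XO./..X, (1,2):-1/XO./XOO/..X, (2,0):+1/XO./XO./O.X*, (2,1):-1/XO./XO./.OX
[XO./XO./O.X] X move#2: (0,2):-1/XOX/XO./O.X*, (1,2):-1/XO./XOX/O.X, (2,1):-1/XO./XO./OXX
[XOX/XO./O.X] O move#3: (1,2):+1/XOX/XOO/O.X*, (2,1):-1/XOX/XO./OOX
[XOX/XOO/O.X] end (terminal -1, X#4); searched XO./XO./..X to 7

O winning at [XO./XO./..X]: True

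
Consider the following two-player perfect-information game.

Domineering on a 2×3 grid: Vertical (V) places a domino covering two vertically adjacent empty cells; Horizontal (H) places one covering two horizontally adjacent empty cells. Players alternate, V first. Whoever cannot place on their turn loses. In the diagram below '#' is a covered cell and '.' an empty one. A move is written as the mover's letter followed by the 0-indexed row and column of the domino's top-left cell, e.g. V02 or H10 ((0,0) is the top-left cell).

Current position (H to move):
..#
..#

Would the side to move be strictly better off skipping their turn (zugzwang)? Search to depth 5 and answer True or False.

zugzwang(..#/..#, H) = False

ply 1, H at ..#/..# | H00=+1→###/..#*; H10=+1→..#/###
ply 2: ###/..# is terminal -1 (V); from ..#/..# depth 5
pass branch (V moves first from the same position):
  | ply 1, V at ..#/..# | V00=+1→#.#/#.#*; V01=+1→.##/.##
  | ply 2: #.#/#.# is terminal -1 (H); from ..#/..# depth 5
H moving scores +1; H passing scores -1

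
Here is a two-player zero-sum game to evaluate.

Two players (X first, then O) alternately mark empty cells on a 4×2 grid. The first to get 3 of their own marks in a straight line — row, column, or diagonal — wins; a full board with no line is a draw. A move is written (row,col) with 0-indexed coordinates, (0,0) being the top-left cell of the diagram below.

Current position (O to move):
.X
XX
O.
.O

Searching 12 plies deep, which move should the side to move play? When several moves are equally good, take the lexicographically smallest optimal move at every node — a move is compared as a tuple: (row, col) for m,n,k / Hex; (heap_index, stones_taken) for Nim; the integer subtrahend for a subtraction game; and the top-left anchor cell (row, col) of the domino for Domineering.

p1 O@[.X/XX/O./.O]: (0,0)[OX/XX/O./.O]-1 (2,1)[.X/XX/OO/.O]+0* (3,0)[.X/XX/O./OO]-1
p2 X@[.X/XX/OO/.O]: (0,0)[XX/XX/OO/.O]+0* (3,0)[.X/XX/OO/XO]+0
p3 O@[XX/XX/OO/.O]: (3,0)[XX/XX/OO/OO]+0*
p4 X@[XX/XX/OO/OO] terminal +0; root [.X/XX/O./.O] d12

O's best at [.X/XX/O./.O]: (2,1)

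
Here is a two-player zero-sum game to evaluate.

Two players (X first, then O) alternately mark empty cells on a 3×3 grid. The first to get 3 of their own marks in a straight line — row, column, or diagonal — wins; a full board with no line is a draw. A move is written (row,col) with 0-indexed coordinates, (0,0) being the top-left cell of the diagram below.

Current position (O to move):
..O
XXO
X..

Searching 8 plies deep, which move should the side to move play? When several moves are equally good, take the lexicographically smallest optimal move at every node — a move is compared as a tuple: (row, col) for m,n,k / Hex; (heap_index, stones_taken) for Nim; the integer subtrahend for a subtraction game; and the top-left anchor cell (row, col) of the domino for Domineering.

O's best at [..O/XXO/X..]: (0,0)

p1 O@[..O/XXO/X..]: (0,0)[O.O/XXO/X..]+1* (0,1)[.OO/XXO/X..]-1 (2,1)[..O/XXO/XO.]-1 (2,2)[..O/XXO/X.O]+1
p2 X@[O.O/XXO/X..]: (0,1)[OXO/XXO/X..]-1* (2,1)[O.O/XXO/XX.]-1 (2,2)[O.O/XXO/X.X]-1
p3 O@[OXO/XXO/X..]: (2,1)[OXO/XXO/XO.]+0 (2,2)[OXO/XXO/X.O]+1*
p4 X@[OXO/XXO/X.O] terminal -1; root [..O/XXO/X..] d8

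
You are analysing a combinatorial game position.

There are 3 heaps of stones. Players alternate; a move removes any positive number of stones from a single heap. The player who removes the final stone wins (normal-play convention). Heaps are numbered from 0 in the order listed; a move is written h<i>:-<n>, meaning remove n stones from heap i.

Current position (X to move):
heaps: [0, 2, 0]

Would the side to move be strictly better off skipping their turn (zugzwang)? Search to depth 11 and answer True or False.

p1 X@[(0,2,0)]: h1:-1[(0,1,0)]-1 h1:-2[(0,0,0)]+1*
p2 O@[(0,0,0)] terminal -1; root [(0,2,0)] d11
if X skipped the turn, O would face:
~ p1 O@[(0,2,0)]: h1:-1[(0,1,0)]-1 h1:-2[(0,0,0)]+1*
~ p2 X@[(0,0,0)] terminal -1; root [(0,2,0)] d11
compare (X): move=+1 vs pass=-1

zugzwang((0,2,0), X) = False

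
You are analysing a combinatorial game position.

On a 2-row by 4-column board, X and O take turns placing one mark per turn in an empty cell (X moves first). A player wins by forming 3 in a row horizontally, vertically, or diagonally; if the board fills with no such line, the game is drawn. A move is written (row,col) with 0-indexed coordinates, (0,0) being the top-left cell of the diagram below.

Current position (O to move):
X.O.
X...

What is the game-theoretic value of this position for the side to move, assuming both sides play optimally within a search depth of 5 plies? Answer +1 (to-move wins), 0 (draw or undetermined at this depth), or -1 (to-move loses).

value(X.O./X..., O) = 0

ply 1, O at X.O./X... | (0,1)=+0→XOO./X...*; (0,3)=+0→X.OO/X...; (1,1)=+0→X.O./XO..; (1,2)=+0→X.O./X.O.; (1,3)=+0→X.O./X..O
ply 2, X at XOO./X... | (0,3)=+0→XOOX/X...*; (1,1)=-1→XOO./XX..; (1,2)=-1→XOO./X.X.; (1,3)=-1→XOO./X..X
ply 3, O at XOOX/X... | (1,1)=+0→XOOX/XO..*; (1,2)=+0→XOOX/X.O.; (1,3)=+0→XOOX/X..O
ply 4, X at XOOX/XO.. | (1,2)=+0→XOOX/XOX.*; (1,3)=+0→XOOX/XO.X
ply 5, O at XOOX/XOX. | (1,3)=+0→XOOX/XOXO*
ply 6: XOOX/XOXO is terminal +0 (X); from X.O./X... depth 5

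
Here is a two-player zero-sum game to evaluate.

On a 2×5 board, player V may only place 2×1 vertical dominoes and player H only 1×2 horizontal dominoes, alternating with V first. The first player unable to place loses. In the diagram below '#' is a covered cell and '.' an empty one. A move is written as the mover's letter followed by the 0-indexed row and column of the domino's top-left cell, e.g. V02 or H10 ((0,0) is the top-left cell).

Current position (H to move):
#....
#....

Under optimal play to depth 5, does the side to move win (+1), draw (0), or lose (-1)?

ply 1, H at #..../#.... | H01=-1→###../#....; H02=+1→#.##./#....*; H03=-1→#..##/#....; H11=-1→#..../###..; H12=+1→#..../#.##.; H13=-1→#..../#..##
ply 2, V at #.##./#.... | V01=-1→####./##...*; V04=-1→#.###/#...#
ply 3, H at ####./##... | H12=-1→####./####.; H13=+1→####./##.##*
ply 4: ####./##.## is terminal -1 (V); from #..../#.... depth 5

value(#..../#...., H) = +1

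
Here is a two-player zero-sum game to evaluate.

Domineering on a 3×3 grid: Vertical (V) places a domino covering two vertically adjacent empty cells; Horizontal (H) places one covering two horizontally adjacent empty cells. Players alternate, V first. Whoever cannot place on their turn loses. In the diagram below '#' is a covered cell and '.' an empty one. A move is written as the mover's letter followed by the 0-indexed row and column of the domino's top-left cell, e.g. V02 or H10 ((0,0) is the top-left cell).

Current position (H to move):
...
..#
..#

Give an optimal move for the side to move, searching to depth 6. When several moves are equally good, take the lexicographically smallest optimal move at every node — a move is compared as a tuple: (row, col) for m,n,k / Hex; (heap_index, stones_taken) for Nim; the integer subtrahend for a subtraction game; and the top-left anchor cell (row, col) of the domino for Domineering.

H's best at [.../..#/..#]: H10

p1 H@[.../..#/..#]: H00[##./..#/..#]-1 H01[.##/..#/..#]-1 H10[.../###/..#]+1* H20[.../..#/###]-1
p2 V@[.../###/..#] terminal -1; root [.../..#/..#] d6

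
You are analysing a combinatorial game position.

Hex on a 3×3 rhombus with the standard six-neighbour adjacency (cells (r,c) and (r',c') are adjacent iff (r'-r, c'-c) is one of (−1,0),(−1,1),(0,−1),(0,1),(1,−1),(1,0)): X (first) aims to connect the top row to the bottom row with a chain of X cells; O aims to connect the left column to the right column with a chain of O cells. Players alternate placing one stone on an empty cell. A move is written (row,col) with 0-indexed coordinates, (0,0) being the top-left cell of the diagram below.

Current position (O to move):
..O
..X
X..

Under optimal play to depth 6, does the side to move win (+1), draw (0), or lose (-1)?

p1 O@[..O/..X/X..]: (0,0)[O.O/..X/X..]-1 (0,1)[.OO/..X/X..]+1* (1,0)[..O/O.X/X..]+1 (1,1)[..O/.OX/X..]-1 (2,1)[..O/..X/XO.]-1 (2,2)[..O/..X/X.O]-1
p2 X@[.OO/..X/X..]: (0,0)[XOO/..X/X..]-1* (1,0)[.OO/X.X/X..]-1 (1,1)[.OO/.XX/X..]-1 (2,1)[.OO/..X/XX.]-1 (2,2)[.OO/..X/X.X]-1
p3 O@[XOO/..X/X..]: (1,0)[XOO/O.X/X..]+1* (1,1)[XOO/.OX/X..]-1 (2,1)[XOO/..X/XO.]-1 (2,2)[XOO/..X/X.O]-1
p4 X@[XOO/O.X/X..] terminal -1; root [..O/..X/X..] d6

value(..O/..X/X.., O) = +1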